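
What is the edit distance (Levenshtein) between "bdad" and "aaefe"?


Computing edit distance: "bdad" -> "aaefe"
DP table:
           a    a    e    f    e
      0    1    2    3    4    5
  b   1    1    2    3    4    5
  d   2    2    2    3    4    5
  a   3    2    2    3    4    5
  d   4    3    3    3    4    5
Edit distance = dp[4][5] = 5

5


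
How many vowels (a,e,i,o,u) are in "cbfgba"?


Input: cbfgba
Checking each character:
  'c' at position 0: consonant
  'b' at position 1: consonant
  'f' at position 2: consonant
  'g' at position 3: consonant
  'b' at position 4: consonant
  'a' at position 5: vowel (running total: 1)
Total vowels: 1

1


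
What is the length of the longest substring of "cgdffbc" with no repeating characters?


Input: "cgdffbc"
Sliding window (track last position of each char):
  Position 0 ('c'): window [0,0] length 1 -- new best
  Position 1 ('g'): window [0,1] length 2 -- new best
  Position 2 ('d'): window [0,2] length 3 -- new best
  Position 3 ('f'): window [0,3] length 4 -- new best
  Position 4 ('f'): repeat (last at 3), move window start to 4
  Position 4 ('f'): window [4,4] length 1
  Position 5 ('b'): window [4,5] length 2
  Position 6 ('c'): window [4,6] length 3
Longest substring with no repeats: "cgdf" with length 4

4


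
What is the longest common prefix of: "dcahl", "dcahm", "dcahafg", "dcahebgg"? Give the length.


Words: dcahl, dcahm, dcahafg, dcahebgg
  Position 0: all 'd' => match
  Position 1: all 'c' => match
  Position 2: all 'a' => match
  Position 3: all 'h' => match
  Position 4: ('l', 'm', 'a', 'e') => mismatch, stop
LCP = "dcah" (length 4)

4


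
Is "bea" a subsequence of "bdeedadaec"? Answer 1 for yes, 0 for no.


Check if "bea" is a subsequence of "bdeedadaec"
Greedy scan:
  Position 0 ('b'): matches sub[0] = 'b'
  Position 1 ('d'): no match needed
  Position 2 ('e'): matches sub[1] = 'e'
  Position 3 ('e'): no match needed
  Position 4 ('d'): no match needed
  Position 5 ('a'): matches sub[2] = 'a'
  Position 6 ('d'): no match needed
  Position 7 ('a'): no match needed
  Position 8 ('e'): no match needed
  Position 9 ('c'): no match needed
All 3 characters matched => is a subsequence

1


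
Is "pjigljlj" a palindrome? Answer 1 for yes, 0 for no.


Input: pjigljlj
Reversed: jljlgijp
  Compare pos 0 ('p') with pos 7 ('j'): MISMATCH
  Compare pos 1 ('j') with pos 6 ('l'): MISMATCH
  Compare pos 2 ('i') with pos 5 ('j'): MISMATCH
  Compare pos 3 ('g') with pos 4 ('l'): MISMATCH
Result: not a palindrome

0


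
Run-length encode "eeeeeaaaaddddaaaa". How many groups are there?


Input: eeeeeaaaaddddaaaa
Scanning for consecutive runs:
  Group 1: 'e' x 5 (positions 0-4)
  Group 2: 'a' x 4 (positions 5-8)
  Group 3: 'd' x 4 (positions 9-12)
  Group 4: 'a' x 4 (positions 13-16)
Total groups: 4

4


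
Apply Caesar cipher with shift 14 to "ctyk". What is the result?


Caesar cipher: shift "ctyk" by 14
  'c' (pos 2) + 14 = pos 16 = 'q'
  't' (pos 19) + 14 = pos 7 = 'h'
  'y' (pos 24) + 14 = pos 12 = 'm'
  'k' (pos 10) + 14 = pos 24 = 'y'
Result: qhmy

qhmy


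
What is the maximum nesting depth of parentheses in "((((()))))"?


Input: "((((()))))"
Tracking depth:
  Position 0 '(': depth becomes 1
  Position 1 '(': depth becomes 2
  Position 2 '(': depth becomes 3
  Position 3 '(': depth becomes 4
  Position 4 '(': depth becomes 5
  Position 5 ')': depth becomes 4
  Position 6 ')': depth becomes 3
  Position 7 ')': depth becomes 2
  Position 8 ')': depth becomes 1
  Position 9 ')': depth becomes 0
Maximum depth reached: 5

5


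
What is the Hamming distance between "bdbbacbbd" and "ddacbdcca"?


Comparing "bdbbacbbd" and "ddacbdcca" position by position:
  Position 0: 'b' vs 'd' => differ
  Position 1: 'd' vs 'd' => same
  Position 2: 'b' vs 'a' => differ
  Position 3: 'b' vs 'c' => differ
  Position 4: 'a' vs 'b' => differ
  Position 5: 'c' vs 'd' => differ
  Position 6: 'b' vs 'c' => differ
  Position 7: 'b' vs 'c' => differ
  Position 8: 'd' vs 'a' => differ
Total differences (Hamming distance): 8

8


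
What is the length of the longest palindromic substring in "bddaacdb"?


Input: "bddaacdb"
Checking substrings for palindromes:
  [1:3] "dd" (len 2) => palindrome
  [3:5] "aa" (len 2) => palindrome
Longest palindromic substring: "dd" with length 2

2


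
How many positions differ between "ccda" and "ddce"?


Comparing "ccda" and "ddce" position by position:
  Position 0: 'c' vs 'd' => DIFFER
  Position 1: 'c' vs 'd' => DIFFER
  Position 2: 'd' vs 'c' => DIFFER
  Position 3: 'a' vs 'e' => DIFFER
Positions that differ: 4

4


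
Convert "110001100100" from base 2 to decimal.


Input: "110001100100" in base 2
Positional expansion:
  Digit '1' (value 1) x 2^11 = 2048
  Digit '1' (value 1) x 2^10 = 1024
  Digit '0' (value 0) x 2^9 = 0
  Digit '0' (value 0) x 2^8 = 0
  Digit '0' (value 0) x 2^7 = 0
  Digit '1' (value 1) x 2^6 = 64
  Digit '1' (value 1) x 2^5 = 32
  Digit '0' (value 0) x 2^4 = 0
  Digit '0' (value 0) x 2^3 = 0
  Digit '1' (value 1) x 2^2 = 4
  Digit '0' (value 0) x 2^1 = 0
  Digit '0' (value 0) x 2^0 = 0
Sum = 3172

3172


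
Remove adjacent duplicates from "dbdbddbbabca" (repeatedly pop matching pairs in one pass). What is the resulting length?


Input: dbdbddbbabca
Stack-based adjacent duplicate removal:
  Read 'd': push. Stack: d
  Read 'b': push. Stack: db
  Read 'd': push. Stack: dbd
  Read 'b': push. Stack: dbdb
  Read 'd': push. Stack: dbdbd
  Read 'd': matches stack top 'd' => pop. Stack: dbdb
  Read 'b': matches stack top 'b' => pop. Stack: dbd
  Read 'b': push. Stack: dbdb
  Read 'a': push. Stack: dbdba
  Read 'b': push. Stack: dbdbab
  Read 'c': push. Stack: dbdbabc
  Read 'a': push. Stack: dbdbabca
Final stack: "dbdbabca" (length 8)

8


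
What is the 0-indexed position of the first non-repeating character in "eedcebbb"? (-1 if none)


Input: eedcebbb
Character frequencies:
  'b': 3
  'c': 1
  'd': 1
  'e': 3
Scanning left to right for freq == 1:
  Position 0 ('e'): freq=3, skip
  Position 1 ('e'): freq=3, skip
  Position 2 ('d'): unique! => answer = 2

2


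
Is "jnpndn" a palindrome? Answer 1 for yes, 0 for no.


Input: jnpndn
Reversed: ndnpnj
  Compare pos 0 ('j') with pos 5 ('n'): MISMATCH
  Compare pos 1 ('n') with pos 4 ('d'): MISMATCH
  Compare pos 2 ('p') with pos 3 ('n'): MISMATCH
Result: not a palindrome

0


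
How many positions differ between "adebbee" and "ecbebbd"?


Comparing "adebbee" and "ecbebbd" position by position:
  Position 0: 'a' vs 'e' => DIFFER
  Position 1: 'd' vs 'c' => DIFFER
  Position 2: 'e' vs 'b' => DIFFER
  Position 3: 'b' vs 'e' => DIFFER
  Position 4: 'b' vs 'b' => same
  Position 5: 'e' vs 'b' => DIFFER
  Position 6: 'e' vs 'd' => DIFFER
Positions that differ: 6

6


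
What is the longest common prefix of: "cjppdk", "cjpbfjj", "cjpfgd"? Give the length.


Words: cjppdk, cjpbfjj, cjpfgd
  Position 0: all 'c' => match
  Position 1: all 'j' => match
  Position 2: all 'p' => match
  Position 3: ('p', 'b', 'f') => mismatch, stop
LCP = "cjp" (length 3)

3


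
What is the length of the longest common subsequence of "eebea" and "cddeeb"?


LCS of "eebea" and "cddeeb"
DP table:
           c    d    d    e    e    b
      0    0    0    0    0    0    0
  e   0    0    0    0    1    1    1
  e   0    0    0    0    1    2    2
  b   0    0    0    0    1    2    3
  e   0    0    0    0    1    2    3
  a   0    0    0    0    1    2    3
LCS length = dp[5][6] = 3

3


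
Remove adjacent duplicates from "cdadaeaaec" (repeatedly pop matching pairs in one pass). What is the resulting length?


Input: cdadaeaaec
Stack-based adjacent duplicate removal:
  Read 'c': push. Stack: c
  Read 'd': push. Stack: cd
  Read 'a': push. Stack: cda
  Read 'd': push. Stack: cdad
  Read 'a': push. Stack: cdada
  Read 'e': push. Stack: cdadae
  Read 'a': push. Stack: cdadaea
  Read 'a': matches stack top 'a' => pop. Stack: cdadae
  Read 'e': matches stack top 'e' => pop. Stack: cdada
  Read 'c': push. Stack: cdadac
Final stack: "cdadac" (length 6)

6


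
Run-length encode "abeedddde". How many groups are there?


Input: abeedddde
Scanning for consecutive runs:
  Group 1: 'a' x 1 (positions 0-0)
  Group 2: 'b' x 1 (positions 1-1)
  Group 3: 'e' x 2 (positions 2-3)
  Group 4: 'd' x 4 (positions 4-7)
  Group 5: 'e' x 1 (positions 8-8)
Total groups: 5

5


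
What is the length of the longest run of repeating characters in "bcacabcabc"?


Input: "bcacabcabc"
Scanning for longest run:
  Position 1 ('c'): new char, reset run to 1
  Position 2 ('a'): new char, reset run to 1
  Position 3 ('c'): new char, reset run to 1
  Position 4 ('a'): new char, reset run to 1
  Position 5 ('b'): new char, reset run to 1
  Position 6 ('c'): new char, reset run to 1
  Position 7 ('a'): new char, reset run to 1
  Position 8 ('b'): new char, reset run to 1
  Position 9 ('c'): new char, reset run to 1
Longest run: 'b' with length 1

1


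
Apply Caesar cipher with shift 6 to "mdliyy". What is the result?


Caesar cipher: shift "mdliyy" by 6
  'm' (pos 12) + 6 = pos 18 = 's'
  'd' (pos 3) + 6 = pos 9 = 'j'
  'l' (pos 11) + 6 = pos 17 = 'r'
  'i' (pos 8) + 6 = pos 14 = 'o'
  'y' (pos 24) + 6 = pos 4 = 'e'
  'y' (pos 24) + 6 = pos 4 = 'e'
Result: sjroee

sjroee


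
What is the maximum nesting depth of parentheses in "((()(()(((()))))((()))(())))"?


Input: "((()(()(((()))))((()))(())))"
Tracking depth:
  Position 0 '(': depth becomes 1
  Position 1 '(': depth becomes 2
  Position 2 '(': depth becomes 3
  Position 3 ')': depth becomes 2
  Position 4 '(': depth becomes 3
  Position 5 '(': depth becomes 4
  Position 6 ')': depth becomes 3
  Position 7 '(': depth becomes 4
  Position 8 '(': depth becomes 5
  Position 9 '(': depth becomes 6
  Position 10 '(': depth becomes 7
  Position 11 ')': depth becomes 6
  Position 12 ')': depth becomes 5
  Position 13 ')': depth becomes 4
  Position 14 ')': depth becomes 3
  Position 15 ')': depth becomes 2
  Position 16 '(': depth becomes 3
  Position 17 '(': depth becomes 4
  Position 18 '(': depth becomes 5
  Position 19 ')': depth becomes 4
  Position 20 ')': depth becomes 3
  Position 21 ')': depth becomes 2
  Position 22 '(': depth becomes 3
  Position 23 '(': depth becomes 4
  Position 24 ')': depth becomes 3
  Position 25 ')': depth becomes 2
  Position 26 ')': depth becomes 1
  Position 27 ')': depth becomes 0
Maximum depth reached: 7

7


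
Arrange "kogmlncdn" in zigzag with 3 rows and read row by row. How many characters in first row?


Zigzag "kogmlncdn" into 3 rows:
Placing characters:
  'k' => row 0
  'o' => row 1
  'g' => row 2
  'm' => row 1
  'l' => row 0
  'n' => row 1
  'c' => row 2
  'd' => row 1
  'n' => row 0
Rows:
  Row 0: "kln"
  Row 1: "omnd"
  Row 2: "gc"
First row length: 3

3


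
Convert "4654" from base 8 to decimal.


Input: "4654" in base 8
Positional expansion:
  Digit '4' (value 4) x 8^3 = 2048
  Digit '6' (value 6) x 8^2 = 384
  Digit '5' (value 5) x 8^1 = 40
  Digit '4' (value 4) x 8^0 = 4
Sum = 2476

2476


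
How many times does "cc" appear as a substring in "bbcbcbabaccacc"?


Searching for "cc" in "bbcbcbabaccacc"
Scanning each position:
  Position 0: "bb" => no
  Position 1: "bc" => no
  Position 2: "cb" => no
  Position 3: "bc" => no
  Position 4: "cb" => no
  Position 5: "ba" => no
  Position 6: "ab" => no
  Position 7: "ba" => no
  Position 8: "ac" => no
  Position 9: "cc" => MATCH
  Position 10: "ca" => no
  Position 11: "ac" => no
  Position 12: "cc" => MATCH
Total occurrences: 2

2


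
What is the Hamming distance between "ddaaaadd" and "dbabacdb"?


Comparing "ddaaaadd" and "dbabacdb" position by position:
  Position 0: 'd' vs 'd' => same
  Position 1: 'd' vs 'b' => differ
  Position 2: 'a' vs 'a' => same
  Position 3: 'a' vs 'b' => differ
  Position 4: 'a' vs 'a' => same
  Position 5: 'a' vs 'c' => differ
  Position 6: 'd' vs 'd' => same
  Position 7: 'd' vs 'b' => differ
Total differences (Hamming distance): 4

4


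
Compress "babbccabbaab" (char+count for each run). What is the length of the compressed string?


Input: babbccabbaab
Runs:
  'b' x 1 => "b1"
  'a' x 1 => "a1"
  'b' x 2 => "b2"
  'c' x 2 => "c2"
  'a' x 1 => "a1"
  'b' x 2 => "b2"
  'a' x 2 => "a2"
  'b' x 1 => "b1"
Compressed: "b1a1b2c2a1b2a2b1"
Compressed length: 16

16


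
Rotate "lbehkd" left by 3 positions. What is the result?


Input: "lbehkd", rotate left by 3
First 3 characters: "lbe"
Remaining characters: "hkd"
Concatenate remaining + first: "hkd" + "lbe" = "hkdlbe"

hkdlbe


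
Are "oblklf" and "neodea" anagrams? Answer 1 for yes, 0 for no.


Strings: "oblklf", "neodea"
Sorted first:  bfkllo
Sorted second: adeeno
Differ at position 0: 'b' vs 'a' => not anagrams

0


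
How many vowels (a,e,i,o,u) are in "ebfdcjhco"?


Input: ebfdcjhco
Checking each character:
  'e' at position 0: vowel (running total: 1)
  'b' at position 1: consonant
  'f' at position 2: consonant
  'd' at position 3: consonant
  'c' at position 4: consonant
  'j' at position 5: consonant
  'h' at position 6: consonant
  'c' at position 7: consonant
  'o' at position 8: vowel (running total: 2)
Total vowels: 2

2


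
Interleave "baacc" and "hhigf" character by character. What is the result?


Interleaving "baacc" and "hhigf":
  Position 0: 'b' from first, 'h' from second => "bh"
  Position 1: 'a' from first, 'h' from second => "ah"
  Position 2: 'a' from first, 'i' from second => "ai"
  Position 3: 'c' from first, 'g' from second => "cg"
  Position 4: 'c' from first, 'f' from second => "cf"
Result: bhahaicgcf

bhahaicgcf


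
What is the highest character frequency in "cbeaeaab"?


Input: cbeaeaab
Character counts:
  'a': 3
  'b': 2
  'c': 1
  'e': 2
Maximum frequency: 3

3


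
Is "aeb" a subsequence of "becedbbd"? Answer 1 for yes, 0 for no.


Check if "aeb" is a subsequence of "becedbbd"
Greedy scan:
  Position 0 ('b'): no match needed
  Position 1 ('e'): no match needed
  Position 2 ('c'): no match needed
  Position 3 ('e'): no match needed
  Position 4 ('d'): no match needed
  Position 5 ('b'): no match needed
  Position 6 ('b'): no match needed
  Position 7 ('d'): no match needed
Only matched 0/3 characters => not a subsequence

0


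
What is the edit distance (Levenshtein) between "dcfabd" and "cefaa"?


Computing edit distance: "dcfabd" -> "cefaa"
DP table:
           c    e    f    a    a
      0    1    2    3    4    5
  d   1    1    2    3    4    5
  c   2    1    2    3    4    5
  f   3    2    2    2    3    4
  a   4    3    3    3    2    3
  b   5    4    4    4    3    3
  d   6    5    5    5    4    4
Edit distance = dp[6][5] = 4

4


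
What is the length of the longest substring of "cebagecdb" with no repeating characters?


Input: "cebagecdb"
Sliding window (track last position of each char):
  Position 0 ('c'): window [0,0] length 1 -- new best
  Position 1 ('e'): window [0,1] length 2 -- new best
  Position 2 ('b'): window [0,2] length 3 -- new best
  Position 3 ('a'): window [0,3] length 4 -- new best
  Position 4 ('g'): window [0,4] length 5 -- new best
  Position 5 ('e'): repeat (last at 1), move window start to 2
  Position 5 ('e'): window [2,5] length 4
  Position 6 ('c'): window [2,6] length 5
  Position 7 ('d'): window [2,7] length 6 -- new best
  Position 8 ('b'): repeat (last at 2), move window start to 3
  Position 8 ('b'): window [3,8] length 6
Longest substring with no repeats: "bagecd" with length 6

6


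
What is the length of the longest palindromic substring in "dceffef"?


Input: "dceffef"
Checking substrings for palindromes:
  [2:6] "effe" (len 4) => palindrome
  [4:7] "fef" (len 3) => palindrome
  [3:5] "ff" (len 2) => palindrome
Longest palindromic substring: "effe" with length 4

4


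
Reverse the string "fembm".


Input: fembm
Reading characters right to left:
  Position 4: 'm'
  Position 3: 'b'
  Position 2: 'm'
  Position 1: 'e'
  Position 0: 'f'
Reversed: mbmef

mbmef


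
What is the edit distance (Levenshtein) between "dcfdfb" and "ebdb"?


Computing edit distance: "dcfdfb" -> "ebdb"
DP table:
           e    b    d    b
      0    1    2    3    4
  d   1    1    2    2    3
  c   2    2    2    3    3
  f   3    3    3    3    4
  d   4    4    4    3    4
  f   5    5    5    4    4
  b   6    6    5    5    4
Edit distance = dp[6][4] = 4

4


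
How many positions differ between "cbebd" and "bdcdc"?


Comparing "cbebd" and "bdcdc" position by position:
  Position 0: 'c' vs 'b' => DIFFER
  Position 1: 'b' vs 'd' => DIFFER
  Position 2: 'e' vs 'c' => DIFFER
  Position 3: 'b' vs 'd' => DIFFER
  Position 4: 'd' vs 'c' => DIFFER
Positions that differ: 5

5


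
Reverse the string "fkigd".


Input: fkigd
Reading characters right to left:
  Position 4: 'd'
  Position 3: 'g'
  Position 2: 'i'
  Position 1: 'k'
  Position 0: 'f'
Reversed: dgikf

dgikf


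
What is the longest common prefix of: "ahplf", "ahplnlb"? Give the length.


Words: ahplf, ahplnlb
  Position 0: all 'a' => match
  Position 1: all 'h' => match
  Position 2: all 'p' => match
  Position 3: all 'l' => match
  Position 4: ('f', 'n') => mismatch, stop
LCP = "ahpl" (length 4)

4


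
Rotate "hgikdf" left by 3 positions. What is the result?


Input: "hgikdf", rotate left by 3
First 3 characters: "hgi"
Remaining characters: "kdf"
Concatenate remaining + first: "kdf" + "hgi" = "kdfhgi"

kdfhgi


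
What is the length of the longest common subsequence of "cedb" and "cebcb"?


LCS of "cedb" and "cebcb"
DP table:
           c    e    b    c    b
      0    0    0    0    0    0
  c   0    1    1    1    1    1
  e   0    1    2    2    2    2
  d   0    1    2    2    2    2
  b   0    1    2    3    3    3
LCS length = dp[4][5] = 3

3


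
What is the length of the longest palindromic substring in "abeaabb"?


Input: "abeaabb"
Checking substrings for palindromes:
  [3:5] "aa" (len 2) => palindrome
  [5:7] "bb" (len 2) => palindrome
Longest palindromic substring: "aa" with length 2

2


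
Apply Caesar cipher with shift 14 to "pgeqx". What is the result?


Caesar cipher: shift "pgeqx" by 14
  'p' (pos 15) + 14 = pos 3 = 'd'
  'g' (pos 6) + 14 = pos 20 = 'u'
  'e' (pos 4) + 14 = pos 18 = 's'
  'q' (pos 16) + 14 = pos 4 = 'e'
  'x' (pos 23) + 14 = pos 11 = 'l'
Result: dusel

dusel


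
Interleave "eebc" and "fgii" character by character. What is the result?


Interleaving "eebc" and "fgii":
  Position 0: 'e' from first, 'f' from second => "ef"
  Position 1: 'e' from first, 'g' from second => "eg"
  Position 2: 'b' from first, 'i' from second => "bi"
  Position 3: 'c' from first, 'i' from second => "ci"
Result: efegbici

efegbici


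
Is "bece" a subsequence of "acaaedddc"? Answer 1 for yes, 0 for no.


Check if "bece" is a subsequence of "acaaedddc"
Greedy scan:
  Position 0 ('a'): no match needed
  Position 1 ('c'): no match needed
  Position 2 ('a'): no match needed
  Position 3 ('a'): no match needed
  Position 4 ('e'): no match needed
  Position 5 ('d'): no match needed
  Position 6 ('d'): no match needed
  Position 7 ('d'): no match needed
  Position 8 ('c'): no match needed
Only matched 0/4 characters => not a subsequence

0


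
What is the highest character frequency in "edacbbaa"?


Input: edacbbaa
Character counts:
  'a': 3
  'b': 2
  'c': 1
  'd': 1
  'e': 1
Maximum frequency: 3

3


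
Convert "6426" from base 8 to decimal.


Input: "6426" in base 8
Positional expansion:
  Digit '6' (value 6) x 8^3 = 3072
  Digit '4' (value 4) x 8^2 = 256
  Digit '2' (value 2) x 8^1 = 16
  Digit '6' (value 6) x 8^0 = 6
Sum = 3350

3350


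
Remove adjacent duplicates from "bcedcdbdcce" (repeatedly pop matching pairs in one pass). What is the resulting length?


Input: bcedcdbdcce
Stack-based adjacent duplicate removal:
  Read 'b': push. Stack: b
  Read 'c': push. Stack: bc
  Read 'e': push. Stack: bce
  Read 'd': push. Stack: bced
  Read 'c': push. Stack: bcedc
  Read 'd': push. Stack: bcedcd
  Read 'b': push. Stack: bcedcdb
  Read 'd': push. Stack: bcedcdbd
  Read 'c': push. Stack: bcedcdbdc
  Read 'c': matches stack top 'c' => pop. Stack: bcedcdbd
  Read 'e': push. Stack: bcedcdbde
Final stack: "bcedcdbde" (length 9)

9


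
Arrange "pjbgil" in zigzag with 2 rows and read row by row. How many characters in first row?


Zigzag "pjbgil" into 2 rows:
Placing characters:
  'p' => row 0
  'j' => row 1
  'b' => row 0
  'g' => row 1
  'i' => row 0
  'l' => row 1
Rows:
  Row 0: "pbi"
  Row 1: "jgl"
First row length: 3

3


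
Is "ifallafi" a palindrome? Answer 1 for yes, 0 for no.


Input: ifallafi
Reversed: ifallafi
  Compare pos 0 ('i') with pos 7 ('i'): match
  Compare pos 1 ('f') with pos 6 ('f'): match
  Compare pos 2 ('a') with pos 5 ('a'): match
  Compare pos 3 ('l') with pos 4 ('l'): match
Result: palindrome

1


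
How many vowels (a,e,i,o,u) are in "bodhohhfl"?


Input: bodhohhfl
Checking each character:
  'b' at position 0: consonant
  'o' at position 1: vowel (running total: 1)
  'd' at position 2: consonant
  'h' at position 3: consonant
  'o' at position 4: vowel (running total: 2)
  'h' at position 5: consonant
  'h' at position 6: consonant
  'f' at position 7: consonant
  'l' at position 8: consonant
Total vowels: 2

2


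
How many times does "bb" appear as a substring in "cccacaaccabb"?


Searching for "bb" in "cccacaaccabb"
Scanning each position:
  Position 0: "cc" => no
  Position 1: "cc" => no
  Position 2: "ca" => no
  Position 3: "ac" => no
  Position 4: "ca" => no
  Position 5: "aa" => no
  Position 6: "ac" => no
  Position 7: "cc" => no
  Position 8: "ca" => no
  Position 9: "ab" => no
  Position 10: "bb" => MATCH
Total occurrences: 1

1


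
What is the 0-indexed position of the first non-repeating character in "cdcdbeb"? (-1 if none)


Input: cdcdbeb
Character frequencies:
  'b': 2
  'c': 2
  'd': 2
  'e': 1
Scanning left to right for freq == 1:
  Position 0 ('c'): freq=2, skip
  Position 1 ('d'): freq=2, skip
  Position 2 ('c'): freq=2, skip
  Position 3 ('d'): freq=2, skip
  Position 4 ('b'): freq=2, skip
  Position 5 ('e'): unique! => answer = 5

5


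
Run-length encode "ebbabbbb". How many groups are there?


Input: ebbabbbb
Scanning for consecutive runs:
  Group 1: 'e' x 1 (positions 0-0)
  Group 2: 'b' x 2 (positions 1-2)
  Group 3: 'a' x 1 (positions 3-3)
  Group 4: 'b' x 4 (positions 4-7)
Total groups: 4

4


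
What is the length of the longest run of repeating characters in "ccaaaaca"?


Input: "ccaaaaca"
Scanning for longest run:
  Position 1 ('c'): continues run of 'c', length=2
  Position 2 ('a'): new char, reset run to 1
  Position 3 ('a'): continues run of 'a', length=2
  Position 4 ('a'): continues run of 'a', length=3
  Position 5 ('a'): continues run of 'a', length=4
  Position 6 ('c'): new char, reset run to 1
  Position 7 ('a'): new char, reset run to 1
Longest run: 'a' with length 4

4


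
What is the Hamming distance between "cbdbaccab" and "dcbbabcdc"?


Comparing "cbdbaccab" and "dcbbabcdc" position by position:
  Position 0: 'c' vs 'd' => differ
  Position 1: 'b' vs 'c' => differ
  Position 2: 'd' vs 'b' => differ
  Position 3: 'b' vs 'b' => same
  Position 4: 'a' vs 'a' => same
  Position 5: 'c' vs 'b' => differ
  Position 6: 'c' vs 'c' => same
  Position 7: 'a' vs 'd' => differ
  Position 8: 'b' vs 'c' => differ
Total differences (Hamming distance): 6

6


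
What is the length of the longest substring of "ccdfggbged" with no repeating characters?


Input: "ccdfggbged"
Sliding window (track last position of each char):
  Position 0 ('c'): window [0,0] length 1 -- new best
  Position 1 ('c'): repeat (last at 0), move window start to 1
  Position 1 ('c'): window [1,1] length 1
  Position 2 ('d'): window [1,2] length 2 -- new best
  Position 3 ('f'): window [1,3] length 3 -- new best
  Position 4 ('g'): window [1,4] length 4 -- new best
  Position 5 ('g'): repeat (last at 4), move window start to 5
  Position 5 ('g'): window [5,5] length 1
  Position 6 ('b'): window [5,6] length 2
  Position 7 ('g'): repeat (last at 5), move window start to 6
  Position 7 ('g'): window [6,7] length 2
  Position 8 ('e'): window [6,8] length 3
  Position 9 ('d'): window [6,9] length 4
Longest substring with no repeats: "cdfg" with length 4

4


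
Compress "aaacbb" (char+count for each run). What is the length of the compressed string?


Input: aaacbb
Runs:
  'a' x 3 => "a3"
  'c' x 1 => "c1"
  'b' x 2 => "b2"
Compressed: "a3c1b2"
Compressed length: 6

6


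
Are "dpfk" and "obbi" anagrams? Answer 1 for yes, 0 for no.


Strings: "dpfk", "obbi"
Sorted first:  dfkp
Sorted second: bbio
Differ at position 0: 'd' vs 'b' => not anagrams

0


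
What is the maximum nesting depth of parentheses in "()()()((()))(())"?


Input: "()()()((()))(())"
Tracking depth:
  Position 0 '(': depth becomes 1
  Position 1 ')': depth becomes 0
  Position 2 '(': depth becomes 1
  Position 3 ')': depth becomes 0
  Position 4 '(': depth becomes 1
  Position 5 ')': depth becomes 0
  Position 6 '(': depth becomes 1
  Position 7 '(': depth becomes 2
  Position 8 '(': depth becomes 3
  Position 9 ')': depth becomes 2
  Position 10 ')': depth becomes 1
  Position 11 ')': depth becomes 0
  Position 12 '(': depth becomes 1
  Position 13 '(': depth becomes 2
  Position 14 ')': depth becomes 1
  Position 15 ')': depth becomes 0
Maximum depth reached: 3

3


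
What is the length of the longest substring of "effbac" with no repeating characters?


Input: "effbac"
Sliding window (track last position of each char):
  Position 0 ('e'): window [0,0] length 1 -- new best
  Position 1 ('f'): window [0,1] length 2 -- new best
  Position 2 ('f'): repeat (last at 1), move window start to 2
  Position 2 ('f'): window [2,2] length 1
  Position 3 ('b'): window [2,3] length 2
  Position 4 ('a'): window [2,4] length 3 -- new best
  Position 5 ('c'): window [2,5] length 4 -- new best
Longest substring with no repeats: "fbac" with length 4

4


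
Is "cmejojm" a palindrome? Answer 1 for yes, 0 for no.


Input: cmejojm
Reversed: mjojemc
  Compare pos 0 ('c') with pos 6 ('m'): MISMATCH
  Compare pos 1 ('m') with pos 5 ('j'): MISMATCH
  Compare pos 2 ('e') with pos 4 ('o'): MISMATCH
Result: not a palindrome

0


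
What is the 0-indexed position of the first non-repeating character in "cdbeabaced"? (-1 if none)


Input: cdbeabaced
Character frequencies:
  'a': 2
  'b': 2
  'c': 2
  'd': 2
  'e': 2
Scanning left to right for freq == 1:
  Position 0 ('c'): freq=2, skip
  Position 1 ('d'): freq=2, skip
  Position 2 ('b'): freq=2, skip
  Position 3 ('e'): freq=2, skip
  Position 4 ('a'): freq=2, skip
  Position 5 ('b'): freq=2, skip
  Position 6 ('a'): freq=2, skip
  Position 7 ('c'): freq=2, skip
  Position 8 ('e'): freq=2, skip
  Position 9 ('d'): freq=2, skip
  No unique character found => answer = -1

-1


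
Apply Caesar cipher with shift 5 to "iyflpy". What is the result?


Caesar cipher: shift "iyflpy" by 5
  'i' (pos 8) + 5 = pos 13 = 'n'
  'y' (pos 24) + 5 = pos 3 = 'd'
  'f' (pos 5) + 5 = pos 10 = 'k'
  'l' (pos 11) + 5 = pos 16 = 'q'
  'p' (pos 15) + 5 = pos 20 = 'u'
  'y' (pos 24) + 5 = pos 3 = 'd'
Result: ndkqud

ndkqud


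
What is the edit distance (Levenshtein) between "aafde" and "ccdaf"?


Computing edit distance: "aafde" -> "ccdaf"
DP table:
           c    c    d    a    f
      0    1    2    3    4    5
  a   1    1    2    3    3    4
  a   2    2    2    3    3    4
  f   3    3    3    3    4    3
  d   4    4    4    3    4    4
  e   5    5    5    4    4    5
Edit distance = dp[5][5] = 5

5


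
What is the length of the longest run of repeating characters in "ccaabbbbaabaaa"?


Input: "ccaabbbbaabaaa"
Scanning for longest run:
  Position 1 ('c'): continues run of 'c', length=2
  Position 2 ('a'): new char, reset run to 1
  Position 3 ('a'): continues run of 'a', length=2
  Position 4 ('b'): new char, reset run to 1
  Position 5 ('b'): continues run of 'b', length=2
  Position 6 ('b'): continues run of 'b', length=3
  Position 7 ('b'): continues run of 'b', length=4
  Position 8 ('a'): new char, reset run to 1
  Position 9 ('a'): continues run of 'a', length=2
  Position 10 ('b'): new char, reset run to 1
  Position 11 ('a'): new char, reset run to 1
  Position 12 ('a'): continues run of 'a', length=2
  Position 13 ('a'): continues run of 'a', length=3
Longest run: 'b' with length 4

4


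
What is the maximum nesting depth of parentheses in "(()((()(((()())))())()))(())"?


Input: "(()((()(((()())))())()))(())"
Tracking depth:
  Position 0 '(': depth becomes 1
  Position 1 '(': depth becomes 2
  Position 2 ')': depth becomes 1
  Position 3 '(': depth becomes 2
  Position 4 '(': depth becomes 3
  Position 5 '(': depth becomes 4
  Position 6 ')': depth becomes 3
  Position 7 '(': depth becomes 4
  Position 8 '(': depth becomes 5
  Position 9 '(': depth becomes 6
  Position 10 '(': depth becomes 7
  Position 11 ')': depth becomes 6
  Position 12 '(': depth becomes 7
  Position 13 ')': depth becomes 6
  Position 14 ')': depth becomes 5
  Position 15 ')': depth becomes 4
  Position 16 ')': depth becomes 3
  Position 17 '(': depth becomes 4
  Position 18 ')': depth becomes 3
  Position 19 ')': depth becomes 2
  Position 20 '(': depth becomes 3
  Position 21 ')': depth becomes 2
  Position 22 ')': depth becomes 1
  Position 23 ')': depth becomes 0
  Position 24 '(': depth becomes 1
  Position 25 '(': depth becomes 2
  Position 26 ')': depth becomes 1
  Position 27 ')': depth becomes 0
Maximum depth reached: 7

7


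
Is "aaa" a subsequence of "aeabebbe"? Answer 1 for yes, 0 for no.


Check if "aaa" is a subsequence of "aeabebbe"
Greedy scan:
  Position 0 ('a'): matches sub[0] = 'a'
  Position 1 ('e'): no match needed
  Position 2 ('a'): matches sub[1] = 'a'
  Position 3 ('b'): no match needed
  Position 4 ('e'): no match needed
  Position 5 ('b'): no match needed
  Position 6 ('b'): no match needed
  Position 7 ('e'): no match needed
Only matched 2/3 characters => not a subsequence

0


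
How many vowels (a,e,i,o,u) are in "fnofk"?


Input: fnofk
Checking each character:
  'f' at position 0: consonant
  'n' at position 1: consonant
  'o' at position 2: vowel (running total: 1)
  'f' at position 3: consonant
  'k' at position 4: consonant
Total vowels: 1

1


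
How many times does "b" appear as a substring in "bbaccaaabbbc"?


Searching for "b" in "bbaccaaabbbc"
Scanning each position:
  Position 0: "b" => MATCH
  Position 1: "b" => MATCH
  Position 2: "a" => no
  Position 3: "c" => no
  Position 4: "c" => no
  Position 5: "a" => no
  Position 6: "a" => no
  Position 7: "a" => no
  Position 8: "b" => MATCH
  Position 9: "b" => MATCH
  Position 10: "b" => MATCH
  Position 11: "c" => no
Total occurrences: 5

5


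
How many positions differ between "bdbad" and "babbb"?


Comparing "bdbad" and "babbb" position by position:
  Position 0: 'b' vs 'b' => same
  Position 1: 'd' vs 'a' => DIFFER
  Position 2: 'b' vs 'b' => same
  Position 3: 'a' vs 'b' => DIFFER
  Position 4: 'd' vs 'b' => DIFFER
Positions that differ: 3

3


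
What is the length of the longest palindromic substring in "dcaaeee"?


Input: "dcaaeee"
Checking substrings for palindromes:
  [4:7] "eee" (len 3) => palindrome
  [2:4] "aa" (len 2) => palindrome
  [4:6] "ee" (len 2) => palindrome
  [5:7] "ee" (len 2) => palindrome
Longest palindromic substring: "eee" with length 3

3


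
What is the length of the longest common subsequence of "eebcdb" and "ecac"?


LCS of "eebcdb" and "ecac"
DP table:
           e    c    a    c
      0    0    0    0    0
  e   0    1    1    1    1
  e   0    1    1    1    1
  b   0    1    1    1    1
  c   0    1    2    2    2
  d   0    1    2    2    2
  b   0    1    2    2    2
LCS length = dp[6][4] = 2

2


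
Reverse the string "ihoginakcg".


Input: ihoginakcg
Reading characters right to left:
  Position 9: 'g'
  Position 8: 'c'
  Position 7: 'k'
  Position 6: 'a'
  Position 5: 'n'
  Position 4: 'i'
  Position 3: 'g'
  Position 2: 'o'
  Position 1: 'h'
  Position 0: 'i'
Reversed: gckanigohi

gckanigohi


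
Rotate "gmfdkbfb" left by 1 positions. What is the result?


Input: "gmfdkbfb", rotate left by 1
First 1 characters: "g"
Remaining characters: "mfdkbfb"
Concatenate remaining + first: "mfdkbfb" + "g" = "mfdkbfbg"

mfdkbfbg


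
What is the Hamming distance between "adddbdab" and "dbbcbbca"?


Comparing "adddbdab" and "dbbcbbca" position by position:
  Position 0: 'a' vs 'd' => differ
  Position 1: 'd' vs 'b' => differ
  Position 2: 'd' vs 'b' => differ
  Position 3: 'd' vs 'c' => differ
  Position 4: 'b' vs 'b' => same
  Position 5: 'd' vs 'b' => differ
  Position 6: 'a' vs 'c' => differ
  Position 7: 'b' vs 'a' => differ
Total differences (Hamming distance): 7

7


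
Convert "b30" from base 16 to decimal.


Input: "b30" in base 16
Positional expansion:
  Digit 'b' (value 11) x 16^2 = 2816
  Digit '3' (value 3) x 16^1 = 48
  Digit '0' (value 0) x 16^0 = 0
Sum = 2864

2864


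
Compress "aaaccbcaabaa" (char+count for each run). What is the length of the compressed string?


Input: aaaccbcaabaa
Runs:
  'a' x 3 => "a3"
  'c' x 2 => "c2"
  'b' x 1 => "b1"
  'c' x 1 => "c1"
  'a' x 2 => "a2"
  'b' x 1 => "b1"
  'a' x 2 => "a2"
Compressed: "a3c2b1c1a2b1a2"
Compressed length: 14

14


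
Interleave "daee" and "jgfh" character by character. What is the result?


Interleaving "daee" and "jgfh":
  Position 0: 'd' from first, 'j' from second => "dj"
  Position 1: 'a' from first, 'g' from second => "ag"
  Position 2: 'e' from first, 'f' from second => "ef"
  Position 3: 'e' from first, 'h' from second => "eh"
Result: djagefeh

djagefeh


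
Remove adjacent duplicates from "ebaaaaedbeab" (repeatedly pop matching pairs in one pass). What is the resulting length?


Input: ebaaaaedbeab
Stack-based adjacent duplicate removal:
  Read 'e': push. Stack: e
  Read 'b': push. Stack: eb
  Read 'a': push. Stack: eba
  Read 'a': matches stack top 'a' => pop. Stack: eb
  Read 'a': push. Stack: eba
  Read 'a': matches stack top 'a' => pop. Stack: eb
  Read 'e': push. Stack: ebe
  Read 'd': push. Stack: ebed
  Read 'b': push. Stack: ebedb
  Read 'e': push. Stack: ebedbe
  Read 'a': push. Stack: ebedbea
  Read 'b': push. Stack: ebedbeab
Final stack: "ebedbeab" (length 8)

8


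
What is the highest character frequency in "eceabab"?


Input: eceabab
Character counts:
  'a': 2
  'b': 2
  'c': 1
  'e': 2
Maximum frequency: 2

2


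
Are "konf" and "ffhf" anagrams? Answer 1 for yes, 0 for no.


Strings: "konf", "ffhf"
Sorted first:  fkno
Sorted second: fffh
Differ at position 1: 'k' vs 'f' => not anagrams

0


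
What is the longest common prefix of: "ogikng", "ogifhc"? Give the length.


Words: ogikng, ogifhc
  Position 0: all 'o' => match
  Position 1: all 'g' => match
  Position 2: all 'i' => match
  Position 3: ('k', 'f') => mismatch, stop
LCP = "ogi" (length 3)

3


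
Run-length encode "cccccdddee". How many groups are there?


Input: cccccdddee
Scanning for consecutive runs:
  Group 1: 'c' x 5 (positions 0-4)
  Group 2: 'd' x 3 (positions 5-7)
  Group 3: 'e' x 2 (positions 8-9)
Total groups: 3

3


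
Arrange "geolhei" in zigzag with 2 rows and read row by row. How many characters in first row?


Zigzag "geolhei" into 2 rows:
Placing characters:
  'g' => row 0
  'e' => row 1
  'o' => row 0
  'l' => row 1
  'h' => row 0
  'e' => row 1
  'i' => row 0
Rows:
  Row 0: "gohi"
  Row 1: "ele"
First row length: 4

4


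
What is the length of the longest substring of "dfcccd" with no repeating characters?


Input: "dfcccd"
Sliding window (track last position of each char):
  Position 0 ('d'): window [0,0] length 1 -- new best
  Position 1 ('f'): window [0,1] length 2 -- new best
  Position 2 ('c'): window [0,2] length 3 -- new best
  Position 3 ('c'): repeat (last at 2), move window start to 3
  Position 3 ('c'): window [3,3] length 1
  Position 4 ('c'): repeat (last at 3), move window start to 4
  Position 4 ('c'): window [4,4] length 1
  Position 5 ('d'): window [4,5] length 2
Longest substring with no repeats: "dfc" with length 3

3


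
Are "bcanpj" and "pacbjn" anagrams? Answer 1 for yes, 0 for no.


Strings: "bcanpj", "pacbjn"
Sorted first:  abcjnp
Sorted second: abcjnp
Sorted forms match => anagrams

1


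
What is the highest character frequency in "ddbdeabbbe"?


Input: ddbdeabbbe
Character counts:
  'a': 1
  'b': 4
  'd': 3
  'e': 2
Maximum frequency: 4

4


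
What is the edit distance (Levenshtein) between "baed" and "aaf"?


Computing edit distance: "baed" -> "aaf"
DP table:
           a    a    f
      0    1    2    3
  b   1    1    2    3
  a   2    1    1    2
  e   3    2    2    2
  d   4    3    3    3
Edit distance = dp[4][3] = 3

3


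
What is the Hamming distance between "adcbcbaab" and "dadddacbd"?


Comparing "adcbcbaab" and "dadddacbd" position by position:
  Position 0: 'a' vs 'd' => differ
  Position 1: 'd' vs 'a' => differ
  Position 2: 'c' vs 'd' => differ
  Position 3: 'b' vs 'd' => differ
  Position 4: 'c' vs 'd' => differ
  Position 5: 'b' vs 'a' => differ
  Position 6: 'a' vs 'c' => differ
  Position 7: 'a' vs 'b' => differ
  Position 8: 'b' vs 'd' => differ
Total differences (Hamming distance): 9

9


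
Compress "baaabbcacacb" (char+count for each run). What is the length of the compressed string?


Input: baaabbcacacb
Runs:
  'b' x 1 => "b1"
  'a' x 3 => "a3"
  'b' x 2 => "b2"
  'c' x 1 => "c1"
  'a' x 1 => "a1"
  'c' x 1 => "c1"
  'a' x 1 => "a1"
  'c' x 1 => "c1"
  'b' x 1 => "b1"
Compressed: "b1a3b2c1a1c1a1c1b1"
Compressed length: 18

18


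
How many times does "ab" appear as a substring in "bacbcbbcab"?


Searching for "ab" in "bacbcbbcab"
Scanning each position:
  Position 0: "ba" => no
  Position 1: "ac" => no
  Position 2: "cb" => no
  Position 3: "bc" => no
  Position 4: "cb" => no
  Position 5: "bb" => no
  Position 6: "bc" => no
  Position 7: "ca" => no
  Position 8: "ab" => MATCH
Total occurrences: 1

1


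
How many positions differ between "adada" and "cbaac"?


Comparing "adada" and "cbaac" position by position:
  Position 0: 'a' vs 'c' => DIFFER
  Position 1: 'd' vs 'b' => DIFFER
  Position 2: 'a' vs 'a' => same
  Position 3: 'd' vs 'a' => DIFFER
  Position 4: 'a' vs 'c' => DIFFER
Positions that differ: 4

4


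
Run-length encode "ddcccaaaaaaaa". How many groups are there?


Input: ddcccaaaaaaaa
Scanning for consecutive runs:
  Group 1: 'd' x 2 (positions 0-1)
  Group 2: 'c' x 3 (positions 2-4)
  Group 3: 'a' x 8 (positions 5-12)
Total groups: 3

3


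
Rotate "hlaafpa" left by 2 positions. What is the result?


Input: "hlaafpa", rotate left by 2
First 2 characters: "hl"
Remaining characters: "aafpa"
Concatenate remaining + first: "aafpa" + "hl" = "aafpahl"

aafpahl


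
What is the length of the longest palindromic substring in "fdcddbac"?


Input: "fdcddbac"
Checking substrings for palindromes:
  [1:4] "dcd" (len 3) => palindrome
  [3:5] "dd" (len 2) => palindrome
Longest palindromic substring: "dcd" with length 3

3


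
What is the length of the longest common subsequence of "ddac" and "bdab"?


LCS of "ddac" and "bdab"
DP table:
           b    d    a    b
      0    0    0    0    0
  d   0    0    1    1    1
  d   0    0    1    1    1
  a   0    0    1    2    2
  c   0    0    1    2    2
LCS length = dp[4][4] = 2

2


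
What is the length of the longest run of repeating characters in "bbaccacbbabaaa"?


Input: "bbaccacbbabaaa"
Scanning for longest run:
  Position 1 ('b'): continues run of 'b', length=2
  Position 2 ('a'): new char, reset run to 1
  Position 3 ('c'): new char, reset run to 1
  Position 4 ('c'): continues run of 'c', length=2
  Position 5 ('a'): new char, reset run to 1
  Position 6 ('c'): new char, reset run to 1
  Position 7 ('b'): new char, reset run to 1
  Position 8 ('b'): continues run of 'b', length=2
  Position 9 ('a'): new char, reset run to 1
  Position 10 ('b'): new char, reset run to 1
  Position 11 ('a'): new char, reset run to 1
  Position 12 ('a'): continues run of 'a', length=2
  Position 13 ('a'): continues run of 'a', length=3
Longest run: 'a' with length 3

3
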